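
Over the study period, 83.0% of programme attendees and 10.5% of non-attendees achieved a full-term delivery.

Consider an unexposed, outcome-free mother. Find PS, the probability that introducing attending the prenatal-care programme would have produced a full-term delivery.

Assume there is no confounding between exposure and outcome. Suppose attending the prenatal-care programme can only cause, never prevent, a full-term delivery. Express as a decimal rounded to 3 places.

PS ≈ 0.810

p₁ = 0.83, p₀ = 0.105.
Under exogeneity and monotonicity, PS = (p₁ − p₀) / (1 − p₀).
PS = (0.83 − 0.105) / (1 − 0.105) = 0.725 / 0.895 ≈ 0.8101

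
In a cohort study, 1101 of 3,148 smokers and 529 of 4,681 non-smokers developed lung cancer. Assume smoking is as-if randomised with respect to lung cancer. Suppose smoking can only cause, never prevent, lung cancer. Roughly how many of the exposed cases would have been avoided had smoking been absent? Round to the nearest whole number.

about 745 cases

p₁ = P(outcome | exposed) = 1101/3148 = 0.34975
p₀ = P(outcome | unexposed) = 529/4681 = 0.11301
PN = (p₁ − p₀)/p₁ = (0.34975 − 0.11301) / 0.34975 ≈ 0.67688.
Attributable cases ≈ PN × (exposed cases) = 0.67688 × 1101 ≈ 745.24.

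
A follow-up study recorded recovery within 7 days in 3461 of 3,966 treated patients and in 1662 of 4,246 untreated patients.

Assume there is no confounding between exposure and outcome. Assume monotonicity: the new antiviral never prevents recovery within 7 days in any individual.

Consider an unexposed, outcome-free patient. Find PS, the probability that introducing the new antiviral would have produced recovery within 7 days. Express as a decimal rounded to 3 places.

PS ≈ 0.791

p₁ = P(outcome | exposed) = 3461/3966 = 0.87267
p₀ = P(outcome | unexposed) = 1662/4246 = 0.39143
Under exogeneity and monotonicity, PS = (p₁ − p₀) / (1 − p₀).
PS = (0.87267 − 0.39143) / (1 − 0.39143) = 0.48124 / 0.60857 ≈ 0.7908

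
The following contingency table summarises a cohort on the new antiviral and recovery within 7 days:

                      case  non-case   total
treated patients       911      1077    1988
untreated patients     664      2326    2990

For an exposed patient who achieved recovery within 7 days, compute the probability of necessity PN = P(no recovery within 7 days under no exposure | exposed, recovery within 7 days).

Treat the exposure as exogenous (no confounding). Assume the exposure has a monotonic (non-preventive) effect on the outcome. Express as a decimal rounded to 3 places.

PN ≈ 0.515

p₁ = P(outcome | exposed) = 911/1988 = 0.45825
p₀ = P(outcome | unexposed) = 664/2990 = 0.22207
Under exogeneity and monotonicity, PN = (p₁ − p₀) / p₁.
PN = (0.45825 − 0.22207) / 0.45825 = 0.23618 / 0.45825 ≈ 0.5154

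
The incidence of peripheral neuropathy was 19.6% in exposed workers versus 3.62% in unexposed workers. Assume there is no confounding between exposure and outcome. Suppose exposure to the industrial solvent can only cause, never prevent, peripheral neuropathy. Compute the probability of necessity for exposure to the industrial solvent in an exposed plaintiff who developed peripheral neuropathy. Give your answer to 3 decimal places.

PN ≈ 0.815

p₁ = 0.196, p₀ = 0.0362.
Under exogeneity and monotonicity, PN = (p₁ − p₀) / p₁.
PN = (0.196 − 0.0362) / 0.196 = 0.1598 / 0.196 ≈ 0.8153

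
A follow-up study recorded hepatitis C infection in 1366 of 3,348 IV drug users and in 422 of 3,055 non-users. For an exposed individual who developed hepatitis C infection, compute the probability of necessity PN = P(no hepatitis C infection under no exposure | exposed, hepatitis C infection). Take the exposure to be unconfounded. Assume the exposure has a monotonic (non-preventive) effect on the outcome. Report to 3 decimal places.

PN ≈ 0.661

p₁ = P(outcome | exposed) = 1366/3348 = 0.408
p₀ = P(outcome | unexposed) = 422/3055 = 0.13813
Under exogeneity and monotonicity, PN = (p₁ − p₀) / p₁.
PN = (0.408 − 0.13813) / 0.408 = 0.26987 / 0.408 ≈ 0.6614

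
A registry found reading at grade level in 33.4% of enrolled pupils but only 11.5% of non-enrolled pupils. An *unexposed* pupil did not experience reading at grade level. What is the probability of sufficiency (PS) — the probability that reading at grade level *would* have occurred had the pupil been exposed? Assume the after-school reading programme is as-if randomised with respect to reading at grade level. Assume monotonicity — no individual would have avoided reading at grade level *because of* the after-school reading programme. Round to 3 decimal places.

PS ≈ 0.247

p₁ = 0.334, p₀ = 0.115.
Under exogeneity and monotonicity, PS = (p₁ − p₀) / (1 − p₀).
PS = (0.334 − 0.115) / (1 − 0.115) = 0.219 / 0.885 ≈ 0.2475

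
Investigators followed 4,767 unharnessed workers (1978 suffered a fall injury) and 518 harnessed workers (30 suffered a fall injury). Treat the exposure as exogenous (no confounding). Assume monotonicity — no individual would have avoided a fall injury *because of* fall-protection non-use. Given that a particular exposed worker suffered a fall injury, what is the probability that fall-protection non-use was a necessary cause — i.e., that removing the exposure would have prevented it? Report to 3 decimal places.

PN ≈ 0.860

p₁ = P(outcome | exposed) = 1978/4767 = 0.41494
p₀ = P(outcome | unexposed) = 30/518 = 0.057915
Under exogeneity and monotonicity, PN = (p₁ − p₀) / p₁.
PN = (0.41494 − 0.057915) / 0.41494 = 0.35702 / 0.41494 ≈ 0.8604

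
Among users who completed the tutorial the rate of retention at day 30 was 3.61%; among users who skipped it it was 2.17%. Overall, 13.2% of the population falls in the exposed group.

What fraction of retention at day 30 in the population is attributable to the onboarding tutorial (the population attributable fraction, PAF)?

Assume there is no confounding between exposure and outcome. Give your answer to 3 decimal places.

p₁ = 0.0361, p₀ = 0.0217.
Overall risk P(Y=1) = π·p₁ + (1−π)·p₀ = 0.132×0.0361 + 0.868×0.0217 = 0.023601.
Under exogeneity, PAF = [P(Y=1) − p₀] / P(Y=1).
PAF = (0.023601 − 0.0217) / 0.023601 ≈ 0.0805

PAF ≈ 0.081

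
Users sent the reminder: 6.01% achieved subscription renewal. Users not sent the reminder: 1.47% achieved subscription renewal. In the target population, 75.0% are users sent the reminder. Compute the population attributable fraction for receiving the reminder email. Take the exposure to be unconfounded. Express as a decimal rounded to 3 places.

PAF ≈ 0.698

p₁ = 0.0601, p₀ = 0.0147.
Overall risk P(Y=1) = π·p₁ + (1−π)·p₀ = 0.75×0.0601 + 0.25×0.0147 = 0.04875.
Under exogeneity, PAF = [P(Y=1) − p₀] / P(Y=1).
PAF = (0.04875 − 0.0147) / 0.04875 ≈ 0.6985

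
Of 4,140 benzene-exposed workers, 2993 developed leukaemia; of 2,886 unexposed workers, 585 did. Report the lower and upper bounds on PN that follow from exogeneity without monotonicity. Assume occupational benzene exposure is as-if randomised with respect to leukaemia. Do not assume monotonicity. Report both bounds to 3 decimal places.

p₁ = P(outcome | exposed) = 2993/4140 = 0.72295
p₀ = P(outcome | unexposed) = 585/2886 = 0.2027
Under exogeneity alone the bounds on PN are max{0,(p₁−p₀)/p₁} ≤ PN ≤ min{1,(1−p₀)/p₁}.
  lower = (p₁ − p₀)/p₁ = 0.52024 / 0.72295 ≈ 0.7196
  upper = min{1, (1 − p₀)/p₁} = 0.7973 / 0.72295 ≈ 1.1028 → capped at 1

0.720 ≤ PN ≤ 1.000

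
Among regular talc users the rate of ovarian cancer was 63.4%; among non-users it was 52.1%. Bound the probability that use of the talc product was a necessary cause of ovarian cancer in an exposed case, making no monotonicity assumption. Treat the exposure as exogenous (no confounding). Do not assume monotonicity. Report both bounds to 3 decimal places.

0.178 ≤ PN ≤ 0.756

p₁ = 0.634, p₀ = 0.521.
Under exogeneity alone the bounds on PN are max{0,(p₁−p₀)/p₁} ≤ PN ≤ min{1,(1−p₀)/p₁}.
  lower = (p₁ − p₀)/p₁ = 0.113 / 0.634 ≈ 0.1782
  upper = min{1, (1 − p₀)/p₁} = 0.479 / 0.634 ≈ 0.7555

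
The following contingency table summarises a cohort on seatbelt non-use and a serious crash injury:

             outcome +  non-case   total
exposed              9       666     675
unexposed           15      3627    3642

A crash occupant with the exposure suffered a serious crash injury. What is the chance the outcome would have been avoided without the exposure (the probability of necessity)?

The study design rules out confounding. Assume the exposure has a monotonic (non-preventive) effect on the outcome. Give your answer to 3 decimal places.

p₁ = P(outcome | exposed) = 9/675 = 0.013333
p₀ = P(outcome | unexposed) = 15/3642 = 0.0041186
Under exogeneity and monotonicity, PN = (p₁ − p₀) / p₁.
PN = (0.013333 − 0.0041186) / 0.013333 = 0.0092147 / 0.013333 ≈ 0.6911

PN ≈ 0.691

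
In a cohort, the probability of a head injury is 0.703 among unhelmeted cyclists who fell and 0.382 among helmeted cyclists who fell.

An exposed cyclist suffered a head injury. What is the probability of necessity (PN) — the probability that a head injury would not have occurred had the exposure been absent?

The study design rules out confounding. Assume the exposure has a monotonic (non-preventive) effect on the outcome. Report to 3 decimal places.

Let p₁ = 0.703, p₀ = 0.382.
Under exogeneity and monotonicity, PN = (p₁ − p₀) / p₁.
PN = (0.703 − 0.382) / 0.703 = 0.321 / 0.703 ≈ 0.4566

PN ≈ 0.457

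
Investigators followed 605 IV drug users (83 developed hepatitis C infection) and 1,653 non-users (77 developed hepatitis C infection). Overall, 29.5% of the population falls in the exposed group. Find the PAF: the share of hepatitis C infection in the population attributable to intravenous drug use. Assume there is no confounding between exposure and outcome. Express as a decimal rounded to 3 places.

PAF ≈ 0.365

p₁ = P(outcome | exposed) = 83/605 = 0.13719
p₀ = P(outcome | unexposed) = 77/1653 = 0.046582
Overall risk P(Y=1) = π·p₁ + (1−π)·p₀ = 0.295×0.13719 + 0.705×0.046582 = 0.073311.
Under exogeneity, PAF = [P(Y=1) − p₀] / P(Y=1).
PAF = (0.073311 − 0.046582) / 0.073311 ≈ 0.3646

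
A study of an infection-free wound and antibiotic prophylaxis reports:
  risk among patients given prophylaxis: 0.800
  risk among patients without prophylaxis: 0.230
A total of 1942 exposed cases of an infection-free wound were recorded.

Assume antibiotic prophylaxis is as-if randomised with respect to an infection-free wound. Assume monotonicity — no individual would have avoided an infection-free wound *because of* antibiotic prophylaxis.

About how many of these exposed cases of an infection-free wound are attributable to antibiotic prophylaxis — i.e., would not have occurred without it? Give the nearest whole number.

about 1384 cases

Let p₁ = 0.8, p₀ = 0.23.
PN = (p₁ − p₀)/p₁ = (0.8 − 0.23) / 0.8 ≈ 0.71250.
Attributable cases ≈ PN × (exposed cases) = 0.71250 × 1942 ≈ 1383.67.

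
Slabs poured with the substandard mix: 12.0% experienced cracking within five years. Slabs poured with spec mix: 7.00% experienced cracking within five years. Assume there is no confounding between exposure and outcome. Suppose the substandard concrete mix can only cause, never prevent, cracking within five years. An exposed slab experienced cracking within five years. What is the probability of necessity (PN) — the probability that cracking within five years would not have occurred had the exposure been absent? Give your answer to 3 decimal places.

PN ≈ 0.417

p₁ = 0.12, p₀ = 0.07.
Under exogeneity and monotonicity, PN = (p₁ − p₀) / p₁.
PN = (0.12 − 0.07) / 0.12 = 0.05 / 0.12 ≈ 0.4167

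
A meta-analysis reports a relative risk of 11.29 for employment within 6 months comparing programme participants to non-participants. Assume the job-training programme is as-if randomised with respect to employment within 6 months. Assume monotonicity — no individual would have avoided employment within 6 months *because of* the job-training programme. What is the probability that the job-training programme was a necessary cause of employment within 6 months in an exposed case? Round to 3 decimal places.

PN ≈ 0.911

Under exogeneity and monotonicity, PN = (RR − 1) / RR = 1 − 1/RR.
PN = (11.29 − 1) / 11.29 = 10.29 / 11.29 ≈ 0.9114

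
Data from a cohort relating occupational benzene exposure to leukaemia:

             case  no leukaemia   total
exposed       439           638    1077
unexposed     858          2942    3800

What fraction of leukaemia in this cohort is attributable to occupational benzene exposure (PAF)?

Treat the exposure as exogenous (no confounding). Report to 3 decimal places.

p₁ = P(outcome | exposed) = 439/1077 = 0.40761
p₀ = P(outcome | unexposed) = 858/3800 = 0.22579
Exposure prevalence π = 1077/4877 = 0.22083; overall risk P(Y=1) = 0.26594.
Under exogeneity, PAF = [P(Y=1) − p₀]/P(Y=1).
PAF = (0.26594 − 0.22579) / 0.26594 ≈ 0.1510

PAF ≈ 0.151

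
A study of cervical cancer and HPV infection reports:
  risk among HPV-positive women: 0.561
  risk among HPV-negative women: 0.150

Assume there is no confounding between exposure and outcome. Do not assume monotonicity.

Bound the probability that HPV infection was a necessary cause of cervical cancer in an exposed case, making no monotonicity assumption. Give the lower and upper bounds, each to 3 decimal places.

Let p₁ = 0.561, p₀ = 0.15.
Under exogeneity alone the bounds on PN are max{0,(p₁−p₀)/p₁} ≤ PN ≤ min{1,(1−p₀)/p₁}.
  lower = (p₁ − p₀)/p₁ = 0.411 / 0.561 ≈ 0.7326
  upper = min{1, (1 − p₀)/p₁} = 0.85 / 0.561 ≈ 1.5152 → capped at 1

0.733 ≤ PN ≤ 1.000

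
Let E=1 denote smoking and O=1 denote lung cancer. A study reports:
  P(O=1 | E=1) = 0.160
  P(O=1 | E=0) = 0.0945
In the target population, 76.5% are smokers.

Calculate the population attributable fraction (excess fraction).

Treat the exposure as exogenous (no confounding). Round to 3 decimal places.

PAF ≈ 0.347

Let p₁ = 0.16, p₀ = 0.0945.
Overall risk P(Y=1) = π·p₁ + (1−π)·p₀ = 0.765×0.16 + 0.235×0.0945 = 0.14461.
Under exogeneity, PAF = [P(Y=1) − p₀] / P(Y=1).
PAF = (0.14461 − 0.0945) / 0.14461 ≈ 0.3465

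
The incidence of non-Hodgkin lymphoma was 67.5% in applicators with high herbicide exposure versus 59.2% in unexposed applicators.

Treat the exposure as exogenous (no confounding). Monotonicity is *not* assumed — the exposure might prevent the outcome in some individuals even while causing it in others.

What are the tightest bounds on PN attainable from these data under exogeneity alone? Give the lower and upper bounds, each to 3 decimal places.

0.123 ≤ PN ≤ 0.604

p₁ = 0.675, p₀ = 0.592.
Under exogeneity alone the bounds on PN are max{0,(p₁−p₀)/p₁} ≤ PN ≤ min{1,(1−p₀)/p₁}.
  lower = (p₁ − p₀)/p₁ = 0.083 / 0.675 ≈ 0.1230
  upper = min{1, (1 − p₀)/p₁} = 0.408 / 0.675 ≈ 0.6044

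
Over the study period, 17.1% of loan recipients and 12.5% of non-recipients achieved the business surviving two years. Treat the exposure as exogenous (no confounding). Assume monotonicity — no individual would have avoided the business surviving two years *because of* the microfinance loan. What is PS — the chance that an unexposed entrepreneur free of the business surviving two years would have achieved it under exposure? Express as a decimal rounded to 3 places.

p₁ = 0.171, p₀ = 0.125.
Under exogeneity and monotonicity, PS = (p₁ − p₀) / (1 − p₀).
PS = (0.171 − 0.125) / (1 − 0.125) = 0.046 / 0.875 ≈ 0.0526

PS ≈ 0.053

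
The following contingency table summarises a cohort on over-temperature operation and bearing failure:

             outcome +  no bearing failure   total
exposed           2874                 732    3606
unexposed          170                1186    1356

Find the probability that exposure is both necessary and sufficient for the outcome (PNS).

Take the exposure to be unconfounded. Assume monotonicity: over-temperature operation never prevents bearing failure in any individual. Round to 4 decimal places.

p₁ = P(outcome | exposed) = 2874/3606 = 0.797
p₀ = P(outcome | unexposed) = 170/1356 = 0.12537
Under exogeneity and monotonicity, PNS = p₁ − p₀.
PNS = 0.797 − 0.12537 = 0.67164

PNS ≈ 0.6716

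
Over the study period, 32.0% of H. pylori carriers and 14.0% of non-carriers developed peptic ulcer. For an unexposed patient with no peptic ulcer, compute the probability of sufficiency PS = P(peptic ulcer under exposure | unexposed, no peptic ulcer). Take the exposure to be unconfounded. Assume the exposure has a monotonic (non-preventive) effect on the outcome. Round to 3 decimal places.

p₁ = 0.32, p₀ = 0.14.
Under exogeneity and monotonicity, PS = (p₁ − p₀) / (1 − p₀).
PS = (0.32 − 0.14) / (1 − 0.14) = 0.18 / 0.86 ≈ 0.2093

PS ≈ 0.209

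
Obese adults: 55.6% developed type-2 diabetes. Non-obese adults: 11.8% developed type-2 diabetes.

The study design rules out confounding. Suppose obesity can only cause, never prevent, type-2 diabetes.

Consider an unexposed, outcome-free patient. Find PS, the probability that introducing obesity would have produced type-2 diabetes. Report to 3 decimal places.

p₁ = 0.556, p₀ = 0.118.
Under exogeneity and monotonicity, PS = (p₁ − p₀) / (1 − p₀).
PS = (0.556 − 0.118) / (1 − 0.118) = 0.438 / 0.882 ≈ 0.4966

PS ≈ 0.497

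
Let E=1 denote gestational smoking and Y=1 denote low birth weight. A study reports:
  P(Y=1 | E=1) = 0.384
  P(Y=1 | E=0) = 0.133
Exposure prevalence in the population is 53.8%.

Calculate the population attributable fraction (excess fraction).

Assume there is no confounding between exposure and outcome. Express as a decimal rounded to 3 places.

PAF ≈ 0.504

Let p₁ = 0.384, p₀ = 0.133.
Overall risk P(Y=1) = π·p₁ + (1−π)·p₀ = 0.538×0.384 + 0.462×0.133 = 0.26804.
Under exogeneity, PAF = [P(Y=1) − p₀] / P(Y=1).
PAF = (0.26804 − 0.133) / 0.26804 ≈ 0.5038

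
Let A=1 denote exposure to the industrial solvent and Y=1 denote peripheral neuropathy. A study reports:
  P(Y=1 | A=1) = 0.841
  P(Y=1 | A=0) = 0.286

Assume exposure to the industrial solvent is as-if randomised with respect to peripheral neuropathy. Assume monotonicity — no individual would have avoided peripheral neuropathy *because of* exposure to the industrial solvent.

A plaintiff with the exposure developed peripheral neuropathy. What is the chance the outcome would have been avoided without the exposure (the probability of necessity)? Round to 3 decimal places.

PN ≈ 0.660

Let p₁ = 0.841, p₀ = 0.286.
Under exogeneity and monotonicity, PN = (p₁ − p₀) / p₁.
PN = (0.841 − 0.286) / 0.841 = 0.555 / 0.841 ≈ 0.6599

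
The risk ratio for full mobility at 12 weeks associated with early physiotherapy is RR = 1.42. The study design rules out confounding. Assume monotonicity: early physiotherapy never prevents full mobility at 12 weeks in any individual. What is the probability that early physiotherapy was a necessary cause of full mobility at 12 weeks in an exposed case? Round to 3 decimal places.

Under exogeneity and monotonicity, PN = (RR − 1) / RR = 1 − 1/RR.
PN = (1.42 − 1) / 1.42 = 0.42 / 1.42 ≈ 0.2958

PN ≈ 0.296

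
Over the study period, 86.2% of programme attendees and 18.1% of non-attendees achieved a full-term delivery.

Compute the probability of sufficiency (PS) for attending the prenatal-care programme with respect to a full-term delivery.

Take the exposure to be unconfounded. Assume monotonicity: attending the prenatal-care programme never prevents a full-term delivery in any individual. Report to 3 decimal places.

p₁ = 0.862, p₀ = 0.181.
Under exogeneity and monotonicity, PS = (p₁ − p₀) / (1 − p₀).
PS = (0.862 − 0.181) / (1 − 0.181) = 0.681 / 0.819 ≈ 0.8315

PS ≈ 0.832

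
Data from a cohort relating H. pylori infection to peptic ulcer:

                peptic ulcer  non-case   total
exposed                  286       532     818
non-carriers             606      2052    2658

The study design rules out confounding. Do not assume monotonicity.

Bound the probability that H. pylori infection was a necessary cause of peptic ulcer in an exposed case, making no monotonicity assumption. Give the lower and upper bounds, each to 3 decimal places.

0.348 ≤ PN ≤ 1.000

p₁ = P(outcome | exposed) = 286/818 = 0.34963
p₀ = P(outcome | unexposed) = 606/2658 = 0.22799
Under exogeneity alone the bounds on PN are max{0,(p₁−p₀)/p₁} ≤ PN ≤ min{1,(1−p₀)/p₁}.
  lower = (p₁ − p₀)/p₁ = 0.12164 / 0.34963 ≈ 0.3479
  upper = min{1, (1 − p₀)/p₁} = 0.77201 / 0.34963 ≈ 2.2081 → capped at 1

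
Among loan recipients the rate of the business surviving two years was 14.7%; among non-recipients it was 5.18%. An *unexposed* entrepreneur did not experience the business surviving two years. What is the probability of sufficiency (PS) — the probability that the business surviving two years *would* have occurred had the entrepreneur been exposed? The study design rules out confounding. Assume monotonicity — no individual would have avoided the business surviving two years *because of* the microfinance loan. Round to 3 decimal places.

p₁ = 0.147, p₀ = 0.0518.
Under exogeneity and monotonicity, PS = (p₁ − p₀) / (1 − p₀).
PS = (0.147 − 0.0518) / (1 − 0.0518) = 0.0952 / 0.9482 ≈ 0.1004

PS ≈ 0.100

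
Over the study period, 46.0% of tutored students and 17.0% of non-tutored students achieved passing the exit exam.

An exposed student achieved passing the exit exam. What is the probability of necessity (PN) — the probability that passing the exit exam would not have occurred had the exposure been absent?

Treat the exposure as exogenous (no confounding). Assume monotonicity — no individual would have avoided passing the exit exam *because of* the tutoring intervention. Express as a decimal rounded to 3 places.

p₁ = 0.46, p₀ = 0.17.
Under exogeneity and monotonicity, PN = (p₁ − p₀) / p₁.
PN = (0.46 − 0.17) / 0.46 = 0.29 / 0.46 ≈ 0.6304

PN ≈ 0.630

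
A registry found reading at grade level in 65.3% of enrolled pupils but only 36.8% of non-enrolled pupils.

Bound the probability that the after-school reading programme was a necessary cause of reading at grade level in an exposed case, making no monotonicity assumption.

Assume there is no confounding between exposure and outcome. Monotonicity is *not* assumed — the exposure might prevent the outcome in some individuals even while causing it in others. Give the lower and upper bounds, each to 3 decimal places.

p₁ = 0.653, p₀ = 0.368.
Under exogeneity alone the bounds on PN are max{0,(p₁−p₀)/p₁} ≤ PN ≤ min{1,(1−p₀)/p₁}.
  lower = (p₁ − p₀)/p₁ = 0.285 / 0.653 ≈ 0.4364
  upper = min{1, (1 − p₀)/p₁} = 0.632 / 0.653 ≈ 0.9678

0.436 ≤ PN ≤ 0.968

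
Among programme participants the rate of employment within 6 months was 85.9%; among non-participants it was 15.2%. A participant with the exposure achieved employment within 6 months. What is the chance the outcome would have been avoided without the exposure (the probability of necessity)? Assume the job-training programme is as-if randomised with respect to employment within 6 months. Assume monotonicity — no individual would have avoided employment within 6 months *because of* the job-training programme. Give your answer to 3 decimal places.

p₁ = 0.859, p₀ = 0.152.
Under exogeneity and monotonicity, PN = (p₁ − p₀) / p₁.
PN = (0.859 − 0.152) / 0.859 = 0.707 / 0.859 ≈ 0.8231

PN ≈ 0.823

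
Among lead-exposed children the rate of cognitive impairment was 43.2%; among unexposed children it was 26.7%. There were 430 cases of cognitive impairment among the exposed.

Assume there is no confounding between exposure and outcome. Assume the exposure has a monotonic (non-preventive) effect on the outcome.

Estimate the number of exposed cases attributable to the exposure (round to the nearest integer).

about 164 cases

p₁ = 0.432, p₀ = 0.267.
PN = (p₁ − p₀)/p₁ = (0.432 − 0.267) / 0.432 ≈ 0.38194.
Attributable cases ≈ PN × (exposed cases) = 0.38194 × 430 ≈ 164.24.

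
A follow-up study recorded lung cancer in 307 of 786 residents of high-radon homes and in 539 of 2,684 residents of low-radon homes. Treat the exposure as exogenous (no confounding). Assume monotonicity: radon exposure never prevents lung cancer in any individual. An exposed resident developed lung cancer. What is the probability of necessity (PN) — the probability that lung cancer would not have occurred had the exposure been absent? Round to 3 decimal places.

PN ≈ 0.486

p₁ = P(outcome | exposed) = 307/786 = 0.39059
p₀ = P(outcome | unexposed) = 539/2684 = 0.20082
Under exogeneity and monotonicity, PN = (p₁ − p₀) / p₁.
PN = (0.39059 − 0.20082) / 0.39059 = 0.18977 / 0.39059 ≈ 0.4858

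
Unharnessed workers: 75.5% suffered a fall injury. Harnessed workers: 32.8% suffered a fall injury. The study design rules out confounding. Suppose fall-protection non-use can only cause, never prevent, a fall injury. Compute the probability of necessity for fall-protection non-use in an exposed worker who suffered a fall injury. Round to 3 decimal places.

PN ≈ 0.566

p₁ = 0.755, p₀ = 0.328.
Under exogeneity and monotonicity, PN = (p₁ − p₀) / p₁.
PN = (0.755 − 0.328) / 0.755 = 0.427 / 0.755 ≈ 0.5656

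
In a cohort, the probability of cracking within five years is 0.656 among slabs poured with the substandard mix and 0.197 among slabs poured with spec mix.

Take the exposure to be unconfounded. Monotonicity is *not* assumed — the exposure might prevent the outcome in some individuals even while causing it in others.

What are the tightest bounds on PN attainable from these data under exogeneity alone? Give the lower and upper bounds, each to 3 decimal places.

0.700 ≤ PN ≤ 1.000

Let p₁ = 0.656, p₀ = 0.197.
Under exogeneity alone the bounds on PN are max{0,(p₁−p₀)/p₁} ≤ PN ≤ min{1,(1−p₀)/p₁}.
  lower = (p₁ − p₀)/p₁ = 0.459 / 0.656 ≈ 0.6997
  upper = min{1, (1 − p₀)/p₁} = 0.803 / 0.656 ≈ 1.2241 → capped at 1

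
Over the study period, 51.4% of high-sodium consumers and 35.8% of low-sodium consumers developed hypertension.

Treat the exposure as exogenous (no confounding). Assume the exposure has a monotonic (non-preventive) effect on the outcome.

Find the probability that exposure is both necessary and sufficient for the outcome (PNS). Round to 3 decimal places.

p₁ = 0.514, p₀ = 0.358.
Under exogeneity and monotonicity, PNS = p₁ − p₀.
PNS = 0.514 − 0.358 = 0.156

PNS ≈ 0.156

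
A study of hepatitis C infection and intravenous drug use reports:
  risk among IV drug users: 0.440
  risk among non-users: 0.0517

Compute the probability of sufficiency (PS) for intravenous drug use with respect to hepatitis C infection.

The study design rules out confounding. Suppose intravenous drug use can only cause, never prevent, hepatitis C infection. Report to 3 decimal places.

PS ≈ 0.409

Let p₁ = 0.44, p₀ = 0.0517.
Under exogeneity and monotonicity, PS = (p₁ − p₀) / (1 − p₀).
PS = (0.44 − 0.0517) / (1 − 0.0517) = 0.3883 / 0.9483 ≈ 0.4095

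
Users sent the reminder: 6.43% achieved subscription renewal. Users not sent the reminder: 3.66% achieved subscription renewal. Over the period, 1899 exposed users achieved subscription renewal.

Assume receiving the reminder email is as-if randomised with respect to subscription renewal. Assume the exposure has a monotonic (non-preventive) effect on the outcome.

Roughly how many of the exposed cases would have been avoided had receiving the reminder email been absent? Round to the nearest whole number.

about 818 cases

p₁ = 0.0643, p₀ = 0.0366.
PN = (p₁ − p₀)/p₁ = (0.0643 − 0.0366) / 0.0643 ≈ 0.43079.
Attributable cases ≈ PN × (exposed cases) = 0.43079 × 1899 ≈ 818.08.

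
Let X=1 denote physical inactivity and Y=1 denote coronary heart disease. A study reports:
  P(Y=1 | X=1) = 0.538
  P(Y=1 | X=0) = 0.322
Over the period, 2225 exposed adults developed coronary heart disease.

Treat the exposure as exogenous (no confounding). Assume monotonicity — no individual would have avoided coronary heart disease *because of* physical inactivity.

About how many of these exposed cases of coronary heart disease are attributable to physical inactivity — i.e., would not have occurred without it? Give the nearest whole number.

Let p₁ = 0.538, p₀ = 0.322.
PN = (p₁ − p₀)/p₁ = (0.538 − 0.322) / 0.538 ≈ 0.40149.
Attributable cases ≈ PN × (exposed cases) = 0.40149 × 2225 ≈ 893.31.

about 893 cases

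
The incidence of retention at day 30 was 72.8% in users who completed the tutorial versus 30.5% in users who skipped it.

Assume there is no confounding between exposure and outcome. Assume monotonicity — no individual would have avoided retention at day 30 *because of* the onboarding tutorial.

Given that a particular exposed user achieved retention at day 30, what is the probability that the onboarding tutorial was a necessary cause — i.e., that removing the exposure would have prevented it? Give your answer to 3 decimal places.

p₁ = 0.728, p₀ = 0.305.
Under exogeneity and monotonicity, PN = (p₁ − p₀) / p₁.
PN = (0.728 − 0.305) / 0.728 = 0.423 / 0.728 ≈ 0.5810

PN ≈ 0.581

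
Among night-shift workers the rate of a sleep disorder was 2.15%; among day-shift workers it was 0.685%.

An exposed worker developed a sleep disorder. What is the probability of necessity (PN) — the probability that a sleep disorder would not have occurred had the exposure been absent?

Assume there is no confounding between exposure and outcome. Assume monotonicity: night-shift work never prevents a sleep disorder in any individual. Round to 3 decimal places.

PN ≈ 0.681

p₁ = 0.0215, p₀ = 0.00685.
Under exogeneity and monotonicity, PN = (p₁ − p₀) / p₁.
PN = (0.0215 − 0.00685) / 0.0215 = 0.01465 / 0.0215 ≈ 0.6814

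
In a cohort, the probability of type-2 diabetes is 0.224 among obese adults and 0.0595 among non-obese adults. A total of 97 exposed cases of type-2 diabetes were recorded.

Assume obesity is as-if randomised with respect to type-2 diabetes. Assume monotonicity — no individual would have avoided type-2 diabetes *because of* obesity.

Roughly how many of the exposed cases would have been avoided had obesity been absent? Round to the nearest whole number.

Let p₁ = 0.224, p₀ = 0.0595.
PN = (p₁ − p₀)/p₁ = (0.224 − 0.0595) / 0.224 ≈ 0.73438.
Attributable cases ≈ PN × (exposed cases) = 0.73438 × 97 ≈ 71.23.

about 71 cases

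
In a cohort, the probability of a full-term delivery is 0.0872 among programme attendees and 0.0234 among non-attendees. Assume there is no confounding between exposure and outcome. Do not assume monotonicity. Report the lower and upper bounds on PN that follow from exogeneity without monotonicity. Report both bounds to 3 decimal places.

Let p₁ = 0.0872, p₀ = 0.0234.
Under exogeneity alone the bounds on PN are max{0,(p₁−p₀)/p₁} ≤ PN ≤ min{1,(1−p₀)/p₁}.
  lower = (p₁ − p₀)/p₁ = 0.0638 / 0.0872 ≈ 0.7317
  upper = min{1, (1 − p₀)/p₁} = 0.9766 / 0.0872 ≈ 11.1995 → capped at 1

0.732 ≤ PN ≤ 1.000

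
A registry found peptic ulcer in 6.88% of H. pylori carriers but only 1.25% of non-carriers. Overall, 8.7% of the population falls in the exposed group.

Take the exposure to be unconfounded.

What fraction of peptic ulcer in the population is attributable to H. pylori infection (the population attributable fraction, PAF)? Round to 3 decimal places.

PAF ≈ 0.282

p₁ = 0.0688, p₀ = 0.0125.
Overall risk P(Y=1) = π·p₁ + (1−π)·p₀ = 0.087×0.0688 + 0.913×0.0125 = 0.017398.
Under exogeneity, PAF = [P(Y=1) − p₀] / P(Y=1).
PAF = (0.017398 − 0.0125) / 0.017398 ≈ 0.2815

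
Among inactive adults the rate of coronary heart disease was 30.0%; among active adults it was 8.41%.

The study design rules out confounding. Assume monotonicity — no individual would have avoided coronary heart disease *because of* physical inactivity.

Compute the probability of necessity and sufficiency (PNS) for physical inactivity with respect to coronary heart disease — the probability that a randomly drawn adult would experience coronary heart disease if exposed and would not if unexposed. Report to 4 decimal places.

p₁ = 0.3, p₀ = 0.0841.
Under exogeneity and monotonicity, PNS = p₁ − p₀.
PNS = 0.3 − 0.0841 = 0.2159

PNS ≈ 0.2159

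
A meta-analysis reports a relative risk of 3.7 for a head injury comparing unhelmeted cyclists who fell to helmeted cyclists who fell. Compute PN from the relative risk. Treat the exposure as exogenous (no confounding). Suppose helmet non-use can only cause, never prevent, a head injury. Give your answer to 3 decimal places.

Under exogeneity and monotonicity, PN = (RR − 1) / RR = 1 − 1/RR.
PN = (3.7 − 1) / 3.7 = 2.7 / 3.7 ≈ 0.7297

PN ≈ 0.730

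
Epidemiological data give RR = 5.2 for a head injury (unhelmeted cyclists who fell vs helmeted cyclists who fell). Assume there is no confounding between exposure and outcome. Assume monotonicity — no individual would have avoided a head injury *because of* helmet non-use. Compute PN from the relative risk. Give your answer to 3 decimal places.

PN ≈ 0.808

Under exogeneity and monotonicity, PN = (RR − 1) / RR = 1 − 1/RR.
PN = (5.2 − 1) / 5.2 = 4.2 / 5.2 ≈ 0.8077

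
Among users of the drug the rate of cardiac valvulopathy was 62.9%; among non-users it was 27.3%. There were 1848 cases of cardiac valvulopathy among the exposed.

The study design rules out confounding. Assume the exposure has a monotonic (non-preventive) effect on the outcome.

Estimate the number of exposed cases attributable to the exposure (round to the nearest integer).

about 1046 cases

p₁ = 0.629, p₀ = 0.273.
PN = (p₁ − p₀)/p₁ = (0.629 − 0.273) / 0.629 ≈ 0.56598.
Attributable cases ≈ PN × (exposed cases) = 0.56598 × 1848 ≈ 1045.93.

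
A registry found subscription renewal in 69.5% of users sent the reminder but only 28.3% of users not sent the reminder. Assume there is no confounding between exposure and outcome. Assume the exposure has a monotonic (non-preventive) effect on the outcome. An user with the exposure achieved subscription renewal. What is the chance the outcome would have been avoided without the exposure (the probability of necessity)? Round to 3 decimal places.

PN ≈ 0.593

p₁ = 0.695, p₀ = 0.283.
Under exogeneity and monotonicity, PN = (p₁ − p₀) / p₁.
PN = (0.695 − 0.283) / 0.695 = 0.412 / 0.695 ≈ 0.5928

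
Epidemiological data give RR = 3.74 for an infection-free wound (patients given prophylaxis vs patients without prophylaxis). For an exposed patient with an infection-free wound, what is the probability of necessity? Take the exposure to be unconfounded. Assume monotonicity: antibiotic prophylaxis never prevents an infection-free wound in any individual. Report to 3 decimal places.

Under exogeneity and monotonicity, PN = (RR − 1) / RR = 1 − 1/RR.
PN = (3.74 − 1) / 3.74 = 2.74 / 3.74 ≈ 0.7326

PN ≈ 0.733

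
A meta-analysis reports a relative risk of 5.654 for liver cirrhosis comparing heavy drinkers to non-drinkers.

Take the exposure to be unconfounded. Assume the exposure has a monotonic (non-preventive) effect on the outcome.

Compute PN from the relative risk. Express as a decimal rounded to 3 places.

PN ≈ 0.823

Under exogeneity and monotonicity, PN = (RR − 1) / RR = 1 − 1/RR.
PN = (5.654 − 1) / 5.654 = 4.654 / 5.654 ≈ 0.8231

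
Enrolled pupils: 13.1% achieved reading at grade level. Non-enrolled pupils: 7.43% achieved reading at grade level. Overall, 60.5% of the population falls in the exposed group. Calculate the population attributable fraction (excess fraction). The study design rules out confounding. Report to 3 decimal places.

PAF ≈ 0.316

p₁ = 0.131, p₀ = 0.0743.
Overall risk P(Y=1) = π·p₁ + (1−π)·p₀ = 0.605×0.131 + 0.395×0.0743 = 0.1086.
Under exogeneity, PAF = [P(Y=1) − p₀] / P(Y=1).
PAF = (0.1086 − 0.0743) / 0.1086 ≈ 0.3159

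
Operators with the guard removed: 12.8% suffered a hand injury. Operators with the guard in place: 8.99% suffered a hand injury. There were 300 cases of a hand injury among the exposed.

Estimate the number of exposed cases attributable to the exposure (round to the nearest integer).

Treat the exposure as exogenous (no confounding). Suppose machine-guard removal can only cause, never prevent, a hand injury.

about 89 cases

p₁ = 0.128, p₀ = 0.0899.
PN = (p₁ − p₀)/p₁ = (0.128 − 0.0899) / 0.128 ≈ 0.29766.
Attributable cases ≈ PN × (exposed cases) = 0.29766 × 300 ≈ 89.30.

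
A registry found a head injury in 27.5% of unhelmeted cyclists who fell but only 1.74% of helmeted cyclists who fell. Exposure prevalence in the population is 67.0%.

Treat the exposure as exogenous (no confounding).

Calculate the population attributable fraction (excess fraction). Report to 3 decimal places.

PAF ≈ 0.908

p₁ = 0.275, p₀ = 0.0174.
Overall risk P(Y=1) = π·p₁ + (1−π)·p₀ = 0.67×0.275 + 0.33×0.0174 = 0.18999.
Under exogeneity, PAF = [P(Y=1) − p₀] / P(Y=1).
PAF = (0.18999 − 0.0174) / 0.18999 ≈ 0.9084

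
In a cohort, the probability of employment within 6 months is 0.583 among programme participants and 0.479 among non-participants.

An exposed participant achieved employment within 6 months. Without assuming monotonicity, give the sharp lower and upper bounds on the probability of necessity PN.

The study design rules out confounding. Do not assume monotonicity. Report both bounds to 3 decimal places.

0.178 ≤ PN ≤ 0.894

Let p₁ = 0.583, p₀ = 0.479.
Under exogeneity alone the bounds on PN are max{0,(p₁−p₀)/p₁} ≤ PN ≤ min{1,(1−p₀)/p₁}.
  lower = (p₁ − p₀)/p₁ = 0.104 / 0.583 ≈ 0.1784
  upper = min{1, (1 − p₀)/p₁} = 0.521 / 0.583 ≈ 0.8937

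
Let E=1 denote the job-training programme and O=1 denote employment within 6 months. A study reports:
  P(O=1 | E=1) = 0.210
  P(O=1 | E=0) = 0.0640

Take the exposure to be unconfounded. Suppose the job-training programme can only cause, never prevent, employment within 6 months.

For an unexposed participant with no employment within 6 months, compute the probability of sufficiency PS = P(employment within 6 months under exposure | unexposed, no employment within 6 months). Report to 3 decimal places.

Let p₁ = 0.21, p₀ = 0.064.
Under exogeneity and monotonicity, PS = (p₁ − p₀) / (1 − p₀).
PS = (0.21 − 0.064) / (1 − 0.064) = 0.146 / 0.936 ≈ 0.1560

PS ≈ 0.156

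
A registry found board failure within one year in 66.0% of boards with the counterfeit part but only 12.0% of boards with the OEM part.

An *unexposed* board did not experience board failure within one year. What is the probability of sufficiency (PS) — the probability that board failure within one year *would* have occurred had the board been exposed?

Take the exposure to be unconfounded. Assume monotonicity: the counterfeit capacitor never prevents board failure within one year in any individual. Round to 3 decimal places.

PS ≈ 0.614

p₁ = 0.66, p₀ = 0.12.
Under exogeneity and monotonicity, PS = (p₁ − p₀) / (1 − p₀).
PS = (0.66 − 0.12) / (1 − 0.12) = 0.54 / 0.88 ≈ 0.6136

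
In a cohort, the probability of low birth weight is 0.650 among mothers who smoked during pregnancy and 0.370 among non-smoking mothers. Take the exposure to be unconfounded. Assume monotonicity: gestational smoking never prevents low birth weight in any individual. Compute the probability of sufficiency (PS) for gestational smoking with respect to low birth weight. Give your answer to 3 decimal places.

PS ≈ 0.444

Let p₁ = 0.65, p₀ = 0.37.
Under exogeneity and monotonicity, PS = (p₁ − p₀) / (1 − p₀).
PS = (0.65 − 0.37) / (1 − 0.37) = 0.28 / 0.63 ≈ 0.4444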